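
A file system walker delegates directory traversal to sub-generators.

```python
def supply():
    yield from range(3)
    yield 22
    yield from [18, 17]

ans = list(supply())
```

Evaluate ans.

Step 1: Trace yields in order:
  yield 0
  yield 1
  yield 2
  yield 22
  yield 18
  yield 17
Therefore ans = [0, 1, 2, 22, 18, 17].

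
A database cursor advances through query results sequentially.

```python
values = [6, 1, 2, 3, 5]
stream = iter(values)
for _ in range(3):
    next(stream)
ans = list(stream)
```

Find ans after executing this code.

Step 1: Create iterator over [6, 1, 2, 3, 5].
Step 2: Advance 3 positions (consuming [6, 1, 2]).
Step 3: list() collects remaining elements: [3, 5].
Therefore ans = [3, 5].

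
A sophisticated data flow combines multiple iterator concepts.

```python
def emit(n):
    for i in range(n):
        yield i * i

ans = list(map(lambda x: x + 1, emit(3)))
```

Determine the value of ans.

Step 1: emit(3) yields squares: [0, 1, 4].
Step 2: map adds 1 to each: [1, 2, 5].
Therefore ans = [1, 2, 5].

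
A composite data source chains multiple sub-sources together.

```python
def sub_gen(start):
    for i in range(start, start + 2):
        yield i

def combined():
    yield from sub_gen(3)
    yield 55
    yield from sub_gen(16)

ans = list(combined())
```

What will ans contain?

Step 1: combined() delegates to sub_gen(3):
  yield 3
  yield 4
Step 2: yield 55
Step 3: Delegates to sub_gen(16):
  yield 16
  yield 17
Therefore ans = [3, 4, 55, 16, 17].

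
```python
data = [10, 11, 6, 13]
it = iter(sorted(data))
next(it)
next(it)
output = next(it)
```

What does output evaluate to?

Step 1: sorted([10, 11, 6, 13]) = [6, 10, 11, 13].
Step 2: Create iterator and skip 2 elements.
Step 3: next() returns 11.
Therefore output = 11.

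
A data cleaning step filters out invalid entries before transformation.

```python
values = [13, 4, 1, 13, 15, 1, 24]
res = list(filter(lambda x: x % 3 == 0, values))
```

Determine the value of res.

Step 1: Filter elements divisible by 3:
  13 % 3 = 1: removed
  4 % 3 = 1: removed
  1 % 3 = 1: removed
  13 % 3 = 1: removed
  15 % 3 = 0: kept
  1 % 3 = 1: removed
  24 % 3 = 0: kept
Therefore res = [15, 24].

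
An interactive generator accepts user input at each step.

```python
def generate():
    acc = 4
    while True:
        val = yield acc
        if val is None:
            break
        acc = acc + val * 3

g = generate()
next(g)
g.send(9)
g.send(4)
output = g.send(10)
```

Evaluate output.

Step 1: next() -> yield acc=4.
Step 2: send(9) -> val=9, acc = 4 + 9*3 = 31, yield 31.
Step 3: send(4) -> val=4, acc = 31 + 4*3 = 43, yield 43.
Step 4: send(10) -> val=10, acc = 43 + 10*3 = 73, yield 73.
Therefore output = 73.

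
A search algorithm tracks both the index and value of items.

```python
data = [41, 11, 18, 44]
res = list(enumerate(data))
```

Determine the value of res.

Step 1: enumerate pairs each element with its index:
  (0, 41)
  (1, 11)
  (2, 18)
  (3, 44)
Therefore res = [(0, 41), (1, 11), (2, 18), (3, 44)].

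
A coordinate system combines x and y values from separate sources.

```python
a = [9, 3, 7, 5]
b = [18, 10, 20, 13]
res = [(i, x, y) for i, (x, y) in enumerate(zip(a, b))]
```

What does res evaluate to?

Step 1: enumerate(zip(a, b)) gives index with paired elements:
  i=0: (9, 18)
  i=1: (3, 10)
  i=2: (7, 20)
  i=3: (5, 13)
Therefore res = [(0, 9, 18), (1, 3, 10), (2, 7, 20), (3, 5, 13)].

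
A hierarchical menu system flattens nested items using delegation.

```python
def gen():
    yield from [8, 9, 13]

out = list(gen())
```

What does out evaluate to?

Step 1: yield from delegates to the iterable, yielding each element.
Step 2: Collected values: [8, 9, 13].
Therefore out = [8, 9, 13].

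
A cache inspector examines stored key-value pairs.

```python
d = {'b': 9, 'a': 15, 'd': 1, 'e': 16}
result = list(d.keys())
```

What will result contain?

Step 1: d.keys() returns the dictionary keys in insertion order.
Therefore result = ['b', 'a', 'd', 'e'].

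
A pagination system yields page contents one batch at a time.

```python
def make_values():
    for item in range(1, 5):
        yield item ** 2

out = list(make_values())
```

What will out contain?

Step 1: For each item in range(1, 5), yield item**2:
  item=1: yield 1**2 = 1
  item=2: yield 2**2 = 4
  item=3: yield 3**2 = 9
  item=4: yield 4**2 = 16
Therefore out = [1, 4, 9, 16].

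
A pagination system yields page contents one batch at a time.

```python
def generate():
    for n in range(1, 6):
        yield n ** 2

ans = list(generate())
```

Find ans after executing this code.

Step 1: For each n in range(1, 6), yield n**2:
  n=1: yield 1**2 = 1
  n=2: yield 2**2 = 4
  n=3: yield 3**2 = 9
  n=4: yield 4**2 = 16
  n=5: yield 5**2 = 25
Therefore ans = [1, 4, 9, 16, 25].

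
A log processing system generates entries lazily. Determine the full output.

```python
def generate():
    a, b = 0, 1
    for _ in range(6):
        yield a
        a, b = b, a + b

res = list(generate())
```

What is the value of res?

Step 1: Fibonacci-like sequence starting with a=0, b=1:
  Iteration 1: yield a=0, then a,b = 1,1
  Iteration 2: yield a=1, then a,b = 1,2
  Iteration 3: yield a=1, then a,b = 2,3
  Iteration 4: yield a=2, then a,b = 3,5
  Iteration 5: yield a=3, then a,b = 5,8
  Iteration 6: yield a=5, then a,b = 8,13
Therefore res = [0, 1, 1, 2, 3, 5].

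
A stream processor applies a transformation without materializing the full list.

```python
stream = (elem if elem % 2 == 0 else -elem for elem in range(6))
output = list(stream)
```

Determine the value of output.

Step 1: For each elem in range(6), yield elem if even, else -elem:
  elem=0: even, yield 0
  elem=1: odd, yield -1
  elem=2: even, yield 2
  elem=3: odd, yield -3
  elem=4: even, yield 4
  elem=5: odd, yield -5
Therefore output = [0, -1, 2, -3, 4, -5].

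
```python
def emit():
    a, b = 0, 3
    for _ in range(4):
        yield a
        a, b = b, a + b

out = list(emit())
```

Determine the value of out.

Step 1: Fibonacci-like sequence starting with a=0, b=3:
  Iteration 1: yield a=0, then a,b = 3,3
  Iteration 2: yield a=3, then a,b = 3,6
  Iteration 3: yield a=3, then a,b = 6,9
  Iteration 4: yield a=6, then a,b = 9,15
Therefore out = [0, 3, 3, 6].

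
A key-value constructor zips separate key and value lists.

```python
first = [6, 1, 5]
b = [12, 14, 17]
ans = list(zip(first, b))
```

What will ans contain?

Step 1: zip pairs elements at same index:
  Index 0: (6, 12)
  Index 1: (1, 14)
  Index 2: (5, 17)
Therefore ans = [(6, 12), (1, 14), (5, 17)].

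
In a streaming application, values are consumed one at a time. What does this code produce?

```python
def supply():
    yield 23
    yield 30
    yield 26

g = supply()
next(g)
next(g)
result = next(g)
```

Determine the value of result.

Step 1: supply() creates a generator.
Step 2: next(g) yields 23 (consumed and discarded).
Step 3: next(g) yields 30 (consumed and discarded).
Step 4: next(g) yields 26, assigned to result.
Therefore result = 26.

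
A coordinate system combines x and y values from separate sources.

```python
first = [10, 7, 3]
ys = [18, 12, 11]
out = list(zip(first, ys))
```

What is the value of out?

Step 1: zip pairs elements at same index:
  Index 0: (10, 18)
  Index 1: (7, 12)
  Index 2: (3, 11)
Therefore out = [(10, 18), (7, 12), (3, 11)].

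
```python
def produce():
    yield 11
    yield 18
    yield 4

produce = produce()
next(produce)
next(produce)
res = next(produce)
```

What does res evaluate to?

Step 1: produce() creates a generator.
Step 2: next(produce) yields 11 (consumed and discarded).
Step 3: next(produce) yields 18 (consumed and discarded).
Step 4: next(produce) yields 4, assigned to res.
Therefore res = 4.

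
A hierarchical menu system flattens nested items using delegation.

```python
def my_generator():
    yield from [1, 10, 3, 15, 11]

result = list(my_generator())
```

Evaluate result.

Step 1: yield from delegates to the iterable, yielding each element.
Step 2: Collected values: [1, 10, 3, 15, 11].
Therefore result = [1, 10, 3, 15, 11].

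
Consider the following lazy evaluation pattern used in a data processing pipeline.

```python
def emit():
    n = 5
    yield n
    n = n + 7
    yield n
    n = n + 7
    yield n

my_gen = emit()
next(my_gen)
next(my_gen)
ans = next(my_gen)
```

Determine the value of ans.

Step 1: Trace through generator execution:
  Yield 1: n starts at 5, yield 5
  Yield 2: n = 5 + 7 = 12, yield 12
  Yield 3: n = 12 + 7 = 19, yield 19
Step 2: First next() gets 5, second next() gets the second value, third next() yields 19.
Therefore ans = 19.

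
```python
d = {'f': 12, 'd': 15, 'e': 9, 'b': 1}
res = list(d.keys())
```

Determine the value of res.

Step 1: d.keys() returns the dictionary keys in insertion order.
Therefore res = ['f', 'd', 'e', 'b'].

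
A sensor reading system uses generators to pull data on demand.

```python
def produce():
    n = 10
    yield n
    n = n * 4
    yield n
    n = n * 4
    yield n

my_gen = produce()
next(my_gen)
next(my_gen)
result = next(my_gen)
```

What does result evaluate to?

Step 1: Trace through generator execution:
  Yield 1: n starts at 10, yield 10
  Yield 2: n = 10 * 4 = 40, yield 40
  Yield 3: n = 40 * 4 = 160, yield 160
Step 2: First next() gets 10, second next() gets the second value, third next() yields 160.
Therefore result = 160.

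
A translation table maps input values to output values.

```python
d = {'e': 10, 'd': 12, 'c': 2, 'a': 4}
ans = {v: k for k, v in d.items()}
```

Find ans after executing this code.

Step 1: Invert dict (swap keys and values):
  'e': 10 -> 10: 'e'
  'd': 12 -> 12: 'd'
  'c': 2 -> 2: 'c'
  'a': 4 -> 4: 'a'
Therefore ans = {10: 'e', 12: 'd', 2: 'c', 4: 'a'}.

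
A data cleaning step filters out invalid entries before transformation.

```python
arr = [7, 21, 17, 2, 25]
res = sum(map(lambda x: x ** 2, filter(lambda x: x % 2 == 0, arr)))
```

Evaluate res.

Step 1: Filter even numbers from [7, 21, 17, 2, 25]: [2]
Step 2: Square each: [4]
Step 3: Sum = 4.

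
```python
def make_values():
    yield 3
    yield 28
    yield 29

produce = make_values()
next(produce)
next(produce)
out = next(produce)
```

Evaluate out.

Step 1: make_values() creates a generator.
Step 2: next(produce) yields 3 (consumed and discarded).
Step 3: next(produce) yields 28 (consumed and discarded).
Step 4: next(produce) yields 29, assigned to out.
Therefore out = 29.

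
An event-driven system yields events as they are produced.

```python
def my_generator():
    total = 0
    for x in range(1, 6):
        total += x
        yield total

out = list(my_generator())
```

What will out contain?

Step 1: Generator accumulates running sum:
  x=1: total = 1, yield 1
  x=2: total = 3, yield 3
  x=3: total = 6, yield 6
  x=4: total = 10, yield 10
  x=5: total = 15, yield 15
Therefore out = [1, 3, 6, 10, 15].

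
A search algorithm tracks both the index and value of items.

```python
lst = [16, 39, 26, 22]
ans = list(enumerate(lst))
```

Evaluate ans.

Step 1: enumerate pairs each element with its index:
  (0, 16)
  (1, 39)
  (2, 26)
  (3, 22)
Therefore ans = [(0, 16), (1, 39), (2, 26), (3, 22)].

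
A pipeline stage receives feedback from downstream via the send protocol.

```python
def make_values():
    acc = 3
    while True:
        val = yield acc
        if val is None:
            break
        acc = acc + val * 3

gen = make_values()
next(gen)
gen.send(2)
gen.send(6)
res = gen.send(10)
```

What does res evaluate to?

Step 1: next() -> yield acc=3.
Step 2: send(2) -> val=2, acc = 3 + 2*3 = 9, yield 9.
Step 3: send(6) -> val=6, acc = 9 + 6*3 = 27, yield 27.
Step 4: send(10) -> val=10, acc = 27 + 10*3 = 57, yield 57.
Therefore res = 57.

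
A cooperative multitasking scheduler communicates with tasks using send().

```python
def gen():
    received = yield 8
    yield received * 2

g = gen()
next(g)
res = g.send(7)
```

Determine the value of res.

Step 1: next(g) advances to first yield, producing 8.
Step 2: send(7) resumes, received = 7.
Step 3: yield received * 2 = 7 * 2 = 14.
Therefore res = 14.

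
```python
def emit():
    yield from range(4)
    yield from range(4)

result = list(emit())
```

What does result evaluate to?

Step 1: Trace yields in order:
  yield 0
  yield 1
  yield 2
  yield 3
  yield 0
  yield 1
  yield 2
  yield 3
Therefore result = [0, 1, 2, 3, 0, 1, 2, 3].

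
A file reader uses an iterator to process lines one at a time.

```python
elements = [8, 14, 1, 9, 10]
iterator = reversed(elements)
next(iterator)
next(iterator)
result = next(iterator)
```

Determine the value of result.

Step 1: reversed([8, 14, 1, 9, 10]) gives iterator: [10, 9, 1, 14, 8].
Step 2: First next() = 10, second next() = 9.
Step 3: Third next() = 1.
Therefore result = 1.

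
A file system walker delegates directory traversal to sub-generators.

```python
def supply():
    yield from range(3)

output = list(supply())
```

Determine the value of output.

Step 1: yield from delegates to the iterable, yielding each element.
Step 2: Collected values: [0, 1, 2].
Therefore output = [0, 1, 2].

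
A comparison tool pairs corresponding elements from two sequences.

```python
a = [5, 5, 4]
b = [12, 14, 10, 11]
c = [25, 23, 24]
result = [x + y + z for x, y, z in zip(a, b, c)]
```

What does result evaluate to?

Step 1: zip three lists (truncates to shortest, len=3):
  5 + 12 + 25 = 42
  5 + 14 + 23 = 42
  4 + 10 + 24 = 38
Therefore result = [42, 42, 38].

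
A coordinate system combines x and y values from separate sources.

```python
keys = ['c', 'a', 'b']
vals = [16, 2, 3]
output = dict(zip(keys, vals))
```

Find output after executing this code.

Step 1: zip pairs keys with values:
  'c' -> 16
  'a' -> 2
  'b' -> 3
Therefore output = {'c': 16, 'a': 2, 'b': 3}.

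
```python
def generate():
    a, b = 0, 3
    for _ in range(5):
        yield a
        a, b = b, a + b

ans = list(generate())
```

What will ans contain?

Step 1: Fibonacci-like sequence starting with a=0, b=3:
  Iteration 1: yield a=0, then a,b = 3,3
  Iteration 2: yield a=3, then a,b = 3,6
  Iteration 3: yield a=3, then a,b = 6,9
  Iteration 4: yield a=6, then a,b = 9,15
  Iteration 5: yield a=9, then a,b = 15,24
Therefore ans = [0, 3, 3, 6, 9].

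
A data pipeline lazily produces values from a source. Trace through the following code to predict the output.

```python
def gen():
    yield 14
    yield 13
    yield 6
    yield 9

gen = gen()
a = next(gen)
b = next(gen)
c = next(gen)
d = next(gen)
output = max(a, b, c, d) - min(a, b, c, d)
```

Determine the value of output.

Step 1: Create generator and consume all values:
  a = next(gen) = 14
  b = next(gen) = 13
  c = next(gen) = 6
  d = next(gen) = 9
Step 2: max = 14, min = 6, output = 14 - 6 = 8.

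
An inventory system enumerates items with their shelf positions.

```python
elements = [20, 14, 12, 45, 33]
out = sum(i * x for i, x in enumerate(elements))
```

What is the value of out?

Step 1: Compute i * x for each (i, x) in enumerate([20, 14, 12, 45, 33]):
  i=0, x=20: 0*20 = 0
  i=1, x=14: 1*14 = 14
  i=2, x=12: 2*12 = 24
  i=3, x=45: 3*45 = 135
  i=4, x=33: 4*33 = 132
Step 2: sum = 0 + 14 + 24 + 135 + 132 = 305.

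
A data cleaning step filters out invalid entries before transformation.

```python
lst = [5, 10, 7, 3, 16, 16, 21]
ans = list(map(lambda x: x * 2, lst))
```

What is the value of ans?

Step 1: Apply lambda x: x * 2 to each element:
  5 -> 10
  10 -> 20
  7 -> 14
  3 -> 6
  16 -> 32
  16 -> 32
  21 -> 42
Therefore ans = [10, 20, 14, 6, 32, 32, 42].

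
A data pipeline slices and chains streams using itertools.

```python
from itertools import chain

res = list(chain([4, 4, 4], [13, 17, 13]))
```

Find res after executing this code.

Step 1: chain() concatenates iterables: [4, 4, 4] + [13, 17, 13].
Therefore res = [4, 4, 4, 13, 17, 13].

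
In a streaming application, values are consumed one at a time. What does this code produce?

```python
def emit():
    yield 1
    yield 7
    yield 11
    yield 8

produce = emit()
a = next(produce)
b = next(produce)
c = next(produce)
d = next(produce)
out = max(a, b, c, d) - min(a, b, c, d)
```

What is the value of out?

Step 1: Create generator and consume all values:
  a = next(produce) = 1
  b = next(produce) = 7
  c = next(produce) = 11
  d = next(produce) = 8
Step 2: max = 11, min = 1, out = 11 - 1 = 10.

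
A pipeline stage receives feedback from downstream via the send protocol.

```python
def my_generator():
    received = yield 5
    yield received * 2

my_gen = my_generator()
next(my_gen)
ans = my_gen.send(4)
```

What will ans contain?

Step 1: next(my_gen) advances to first yield, producing 5.
Step 2: send(4) resumes, received = 4.
Step 3: yield received * 2 = 4 * 2 = 8.
Therefore ans = 8.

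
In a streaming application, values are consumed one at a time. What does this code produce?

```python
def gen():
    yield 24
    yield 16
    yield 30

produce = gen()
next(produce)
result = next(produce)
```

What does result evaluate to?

Step 1: gen() creates a generator.
Step 2: next(produce) yields 24 (consumed and discarded).
Step 3: next(produce) yields 16, assigned to result.
Therefore result = 16.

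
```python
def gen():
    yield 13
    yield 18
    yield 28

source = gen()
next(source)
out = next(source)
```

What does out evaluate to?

Step 1: gen() creates a generator.
Step 2: next(source) yields 13 (consumed and discarded).
Step 3: next(source) yields 18, assigned to out.
Therefore out = 18.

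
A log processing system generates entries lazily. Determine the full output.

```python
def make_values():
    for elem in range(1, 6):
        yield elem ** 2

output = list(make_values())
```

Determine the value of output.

Step 1: For each elem in range(1, 6), yield elem**2:
  elem=1: yield 1**2 = 1
  elem=2: yield 2**2 = 4
  elem=3: yield 3**2 = 9
  elem=4: yield 4**2 = 16
  elem=5: yield 5**2 = 25
Therefore output = [1, 4, 9, 16, 25].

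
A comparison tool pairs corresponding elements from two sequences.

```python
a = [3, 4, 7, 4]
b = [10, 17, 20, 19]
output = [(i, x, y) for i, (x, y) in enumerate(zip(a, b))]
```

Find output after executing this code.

Step 1: enumerate(zip(a, b)) gives index with paired elements:
  i=0: (3, 10)
  i=1: (4, 17)
  i=2: (7, 20)
  i=3: (4, 19)
Therefore output = [(0, 3, 10), (1, 4, 17), (2, 7, 20), (3, 4, 19)].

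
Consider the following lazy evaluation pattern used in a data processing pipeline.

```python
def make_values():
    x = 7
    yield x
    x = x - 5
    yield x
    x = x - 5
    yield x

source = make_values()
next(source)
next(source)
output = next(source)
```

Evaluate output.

Step 1: Trace through generator execution:
  Yield 1: x starts at 7, yield 7
  Yield 2: x = 7 - 5 = 2, yield 2
  Yield 3: x = 2 - 5 = -3, yield -3
Step 2: First next() gets 7, second next() gets the second value, third next() yields -3.
Therefore output = -3.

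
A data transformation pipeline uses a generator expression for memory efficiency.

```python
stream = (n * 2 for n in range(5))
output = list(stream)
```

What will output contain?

Step 1: For each n in range(5), compute n*2:
  n=0: 0*2 = 0
  n=1: 1*2 = 2
  n=2: 2*2 = 4
  n=3: 3*2 = 6
  n=4: 4*2 = 8
Therefore output = [0, 2, 4, 6, 8].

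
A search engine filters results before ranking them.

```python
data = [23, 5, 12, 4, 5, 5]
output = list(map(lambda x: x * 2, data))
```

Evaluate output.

Step 1: Apply lambda x: x * 2 to each element:
  23 -> 46
  5 -> 10
  12 -> 24
  4 -> 8
  5 -> 10
  5 -> 10
Therefore output = [46, 10, 24, 8, 10, 10].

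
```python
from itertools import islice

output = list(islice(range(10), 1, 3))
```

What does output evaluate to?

Step 1: islice(range(10), 1, 3) takes elements at indices [1, 3).
Step 2: Elements: [1, 2].
Therefore output = [1, 2].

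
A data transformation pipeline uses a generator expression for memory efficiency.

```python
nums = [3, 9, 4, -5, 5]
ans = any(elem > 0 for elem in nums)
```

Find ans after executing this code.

Step 1: Check elem > 0 for each element in [3, 9, 4, -5, 5]:
  3 > 0: True
  9 > 0: True
  4 > 0: True
  -5 > 0: False
  5 > 0: True
Step 2: any() returns True.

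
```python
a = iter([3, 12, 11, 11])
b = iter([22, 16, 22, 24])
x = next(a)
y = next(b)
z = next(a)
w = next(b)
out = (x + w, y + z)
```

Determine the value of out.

Step 1: a iterates [3, 12, 11, 11], b iterates [22, 16, 22, 24].
Step 2: x = next(a) = 3, y = next(b) = 22.
Step 3: z = next(a) = 12, w = next(b) = 16.
Step 4: out = (3 + 16, 22 + 12) = (19, 34).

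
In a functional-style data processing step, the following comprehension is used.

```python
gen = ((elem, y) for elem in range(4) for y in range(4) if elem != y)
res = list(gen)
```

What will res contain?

Step 1: Nested generator over range(4) x range(4) where elem != y:
  (0, 0): excluded (elem == y)
  (0, 1): included
  (0, 2): included
  (0, 3): included
  (1, 0): included
  (1, 1): excluded (elem == y)
  (1, 2): included
  (1, 3): included
  (2, 0): included
  (2, 1): included
  (2, 2): excluded (elem == y)
  (2, 3): included
  (3, 0): included
  (3, 1): included
  (3, 2): included
  (3, 3): excluded (elem == y)
Therefore res = [(0, 1), (0, 2), (0, 3), (1, 0), (1, 2), (1, 3), (2, 0), (2, 1), (2, 3), (3, 0), (3, 1), (3, 2)].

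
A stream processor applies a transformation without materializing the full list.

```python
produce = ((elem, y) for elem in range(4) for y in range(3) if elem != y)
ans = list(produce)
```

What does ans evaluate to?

Step 1: Nested generator over range(4) x range(3) where elem != y:
  (0, 0): excluded (elem == y)
  (0, 1): included
  (0, 2): included
  (1, 0): included
  (1, 1): excluded (elem == y)
  (1, 2): included
  (2, 0): included
  (2, 1): included
  (2, 2): excluded (elem == y)
  (3, 0): included
  (3, 1): included
  (3, 2): included
Therefore ans = [(0, 1), (0, 2), (1, 0), (1, 2), (2, 0), (2, 1), (3, 0), (3, 1), (3, 2)].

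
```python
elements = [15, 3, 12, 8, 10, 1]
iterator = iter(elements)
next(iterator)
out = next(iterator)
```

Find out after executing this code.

Step 1: Create iterator over [15, 3, 12, 8, 10, 1].
Step 2: next() consumes 15.
Step 3: next() returns 3.
Therefore out = 3.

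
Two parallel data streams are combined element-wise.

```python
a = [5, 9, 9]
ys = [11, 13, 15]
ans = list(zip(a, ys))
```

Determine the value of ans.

Step 1: zip pairs elements at same index:
  Index 0: (5, 11)
  Index 1: (9, 13)
  Index 2: (9, 15)
Therefore ans = [(5, 11), (9, 13), (9, 15)].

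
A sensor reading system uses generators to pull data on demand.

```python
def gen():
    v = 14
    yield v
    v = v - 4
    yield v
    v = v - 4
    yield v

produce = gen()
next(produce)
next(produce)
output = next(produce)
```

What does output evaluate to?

Step 1: Trace through generator execution:
  Yield 1: v starts at 14, yield 14
  Yield 2: v = 14 - 4 = 10, yield 10
  Yield 3: v = 10 - 4 = 6, yield 6
Step 2: First next() gets 14, second next() gets the second value, third next() yields 6.
Therefore output = 6.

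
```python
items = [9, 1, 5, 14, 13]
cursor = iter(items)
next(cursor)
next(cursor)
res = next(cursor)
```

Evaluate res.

Step 1: Create iterator over [9, 1, 5, 14, 13].
Step 2: next() consumes 9.
Step 3: next() consumes 1.
Step 4: next() returns 5.
Therefore res = 5.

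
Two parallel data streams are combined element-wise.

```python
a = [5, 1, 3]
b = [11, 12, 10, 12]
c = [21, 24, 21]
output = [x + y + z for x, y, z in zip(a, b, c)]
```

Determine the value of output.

Step 1: zip three lists (truncates to shortest, len=3):
  5 + 11 + 21 = 37
  1 + 12 + 24 = 37
  3 + 10 + 21 = 34
Therefore output = [37, 37, 34].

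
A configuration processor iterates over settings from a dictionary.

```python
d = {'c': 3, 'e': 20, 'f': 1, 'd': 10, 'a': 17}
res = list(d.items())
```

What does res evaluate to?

Step 1: d.items() returns (key, value) pairs in insertion order.
Therefore res = [('c', 3), ('e', 20), ('f', 1), ('d', 10), ('a', 17)].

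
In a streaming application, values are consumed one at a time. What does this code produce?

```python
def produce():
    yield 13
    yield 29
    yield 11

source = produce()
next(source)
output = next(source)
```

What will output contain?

Step 1: produce() creates a generator.
Step 2: next(source) yields 13 (consumed and discarded).
Step 3: next(source) yields 29, assigned to output.
Therefore output = 29.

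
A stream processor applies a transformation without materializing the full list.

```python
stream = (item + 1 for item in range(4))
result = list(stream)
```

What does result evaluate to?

Step 1: For each item in range(4), compute item+1:
  item=0: 0+1 = 1
  item=1: 1+1 = 2
  item=2: 2+1 = 3
  item=3: 3+1 = 4
Therefore result = [1, 2, 3, 4].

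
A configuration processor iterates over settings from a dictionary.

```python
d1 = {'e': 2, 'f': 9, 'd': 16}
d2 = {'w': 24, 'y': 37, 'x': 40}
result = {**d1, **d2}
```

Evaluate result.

Step 1: Merge d1 and d2 (d2 values override on key conflicts).
Step 2: d1 has keys ['e', 'f', 'd'], d2 has keys ['w', 'y', 'x'].
Therefore result = {'e': 2, 'f': 9, 'd': 16, 'w': 24, 'y': 37, 'x': 40}.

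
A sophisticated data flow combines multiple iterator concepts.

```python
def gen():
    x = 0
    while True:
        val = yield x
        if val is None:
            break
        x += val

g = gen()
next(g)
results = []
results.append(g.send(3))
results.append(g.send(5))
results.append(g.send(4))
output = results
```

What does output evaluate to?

Step 1: next(g) -> yield 0.
Step 2: send(3) -> x = 3, yield 3.
Step 3: send(5) -> x = 8, yield 8.
Step 4: send(4) -> x = 12, yield 12.
Therefore output = [3, 8, 12].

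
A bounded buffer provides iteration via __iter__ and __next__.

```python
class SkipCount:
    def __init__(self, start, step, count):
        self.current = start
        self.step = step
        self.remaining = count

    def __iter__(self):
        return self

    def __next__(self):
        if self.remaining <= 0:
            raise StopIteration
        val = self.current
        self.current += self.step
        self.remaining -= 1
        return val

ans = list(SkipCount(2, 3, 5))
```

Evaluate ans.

Step 1: SkipCount starts at 2, increments by 3, for 5 steps:
  Yield 2, then current += 3
  Yield 5, then current += 3
  Yield 8, then current += 3
  Yield 11, then current += 3
  Yield 14, then current += 3
Therefore ans = [2, 5, 8, 11, 14].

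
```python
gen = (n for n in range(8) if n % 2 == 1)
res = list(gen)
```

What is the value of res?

Step 1: Filter range(8) keeping only odd values:
  n=0: even, excluded
  n=1: odd, included
  n=2: even, excluded
  n=3: odd, included
  n=4: even, excluded
  n=5: odd, included
  n=6: even, excluded
  n=7: odd, included
Therefore res = [1, 3, 5, 7].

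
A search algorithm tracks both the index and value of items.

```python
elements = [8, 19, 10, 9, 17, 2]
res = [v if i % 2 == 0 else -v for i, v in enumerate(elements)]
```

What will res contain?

Step 1: For each (i, v), keep v if i is even, negate if odd:
  i=0 (even): keep 8
  i=1 (odd): negate to -19
  i=2 (even): keep 10
  i=3 (odd): negate to -9
  i=4 (even): keep 17
  i=5 (odd): negate to -2
Therefore res = [8, -19, 10, -9, 17, -2].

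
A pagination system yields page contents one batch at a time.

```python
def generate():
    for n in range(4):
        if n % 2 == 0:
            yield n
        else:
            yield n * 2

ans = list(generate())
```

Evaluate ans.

Step 1: For each n in range(4), yield n if even, else n*2:
  n=0 (even): yield 0
  n=1 (odd): yield 1*2 = 2
  n=2 (even): yield 2
  n=3 (odd): yield 3*2 = 6
Therefore ans = [0, 2, 2, 6].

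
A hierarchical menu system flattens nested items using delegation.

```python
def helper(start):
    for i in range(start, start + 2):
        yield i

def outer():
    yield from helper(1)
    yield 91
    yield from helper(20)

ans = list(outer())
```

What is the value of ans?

Step 1: outer() delegates to helper(1):
  yield 1
  yield 2
Step 2: yield 91
Step 3: Delegates to helper(20):
  yield 20
  yield 21
Therefore ans = [1, 2, 91, 20, 21].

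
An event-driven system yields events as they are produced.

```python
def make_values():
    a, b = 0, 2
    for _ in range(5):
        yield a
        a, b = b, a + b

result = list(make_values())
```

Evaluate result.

Step 1: Fibonacci-like sequence starting with a=0, b=2:
  Iteration 1: yield a=0, then a,b = 2,2
  Iteration 2: yield a=2, then a,b = 2,4
  Iteration 3: yield a=2, then a,b = 4,6
  Iteration 4: yield a=4, then a,b = 6,10
  Iteration 5: yield a=6, then a,b = 10,16
Therefore result = [0, 2, 2, 4, 6].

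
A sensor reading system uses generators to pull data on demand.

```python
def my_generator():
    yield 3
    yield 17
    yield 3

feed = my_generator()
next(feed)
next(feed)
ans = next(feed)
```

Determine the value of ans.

Step 1: my_generator() creates a generator.
Step 2: next(feed) yields 3 (consumed and discarded).
Step 3: next(feed) yields 17 (consumed and discarded).
Step 4: next(feed) yields 3, assigned to ans.
Therefore ans = 3.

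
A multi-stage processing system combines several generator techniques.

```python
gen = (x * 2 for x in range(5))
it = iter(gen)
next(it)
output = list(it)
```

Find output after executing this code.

Step 1: Generator produces [0, 2, 4, 6, 8].
Step 2: next(it) consumes first element (0).
Step 3: list(it) collects remaining: [2, 4, 6, 8].
Therefore output = [2, 4, 6, 8].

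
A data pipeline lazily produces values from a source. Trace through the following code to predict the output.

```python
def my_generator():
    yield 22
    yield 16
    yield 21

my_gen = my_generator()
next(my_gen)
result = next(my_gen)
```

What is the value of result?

Step 1: my_generator() creates a generator.
Step 2: next(my_gen) yields 22 (consumed and discarded).
Step 3: next(my_gen) yields 16, assigned to result.
Therefore result = 16.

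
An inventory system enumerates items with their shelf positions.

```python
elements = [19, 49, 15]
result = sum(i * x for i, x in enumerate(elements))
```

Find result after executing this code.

Step 1: Compute i * x for each (i, x) in enumerate([19, 49, 15]):
  i=0, x=19: 0*19 = 0
  i=1, x=49: 1*49 = 49
  i=2, x=15: 2*15 = 30
Step 2: sum = 0 + 49 + 30 = 79.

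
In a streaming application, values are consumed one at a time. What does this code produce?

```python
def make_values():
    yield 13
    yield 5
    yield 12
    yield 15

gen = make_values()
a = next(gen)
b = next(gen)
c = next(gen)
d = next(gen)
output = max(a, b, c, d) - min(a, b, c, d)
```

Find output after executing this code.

Step 1: Create generator and consume all values:
  a = next(gen) = 13
  b = next(gen) = 5
  c = next(gen) = 12
  d = next(gen) = 15
Step 2: max = 15, min = 5, output = 15 - 5 = 10.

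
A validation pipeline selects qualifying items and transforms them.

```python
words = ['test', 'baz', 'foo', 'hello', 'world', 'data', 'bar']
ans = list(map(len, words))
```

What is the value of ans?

Step 1: Map len() to each word:
  'test' -> 4
  'baz' -> 3
  'foo' -> 3
  'hello' -> 5
  'world' -> 5
  'data' -> 4
  'bar' -> 3
Therefore ans = [4, 3, 3, 5, 5, 4, 3].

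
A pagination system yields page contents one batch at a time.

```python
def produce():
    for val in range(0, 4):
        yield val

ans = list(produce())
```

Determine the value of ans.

Step 1: The generator yields each value from range(0, 4).
Step 2: list() consumes all yields: [0, 1, 2, 3].
Therefore ans = [0, 1, 2, 3].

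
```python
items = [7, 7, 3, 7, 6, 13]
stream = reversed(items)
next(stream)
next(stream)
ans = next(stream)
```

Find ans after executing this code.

Step 1: reversed([7, 7, 3, 7, 6, 13]) gives iterator: [13, 6, 7, 3, 7, 7].
Step 2: First next() = 13, second next() = 6.
Step 3: Third next() = 7.
Therefore ans = 7.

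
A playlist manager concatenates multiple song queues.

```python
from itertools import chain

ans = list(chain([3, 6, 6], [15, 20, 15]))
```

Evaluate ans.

Step 1: chain() concatenates iterables: [3, 6, 6] + [15, 20, 15].
Therefore ans = [3, 6, 6, 15, 20, 15].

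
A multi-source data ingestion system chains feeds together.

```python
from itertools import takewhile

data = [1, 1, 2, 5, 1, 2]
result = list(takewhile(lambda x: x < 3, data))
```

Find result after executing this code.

Step 1: takewhile stops at first element >= 3:
  1 < 3: take
  1 < 3: take
  2 < 3: take
  5 >= 3: stop
Therefore result = [1, 1, 2].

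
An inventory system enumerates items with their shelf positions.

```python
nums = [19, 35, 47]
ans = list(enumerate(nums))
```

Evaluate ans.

Step 1: enumerate pairs each element with its index:
  (0, 19)
  (1, 35)
  (2, 47)
Therefore ans = [(0, 19), (1, 35), (2, 47)].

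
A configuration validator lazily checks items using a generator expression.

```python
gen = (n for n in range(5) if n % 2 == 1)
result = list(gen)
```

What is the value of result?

Step 1: Filter range(5) keeping only odd values:
  n=0: even, excluded
  n=1: odd, included
  n=2: even, excluded
  n=3: odd, included
  n=4: even, excluded
Therefore result = [1, 3].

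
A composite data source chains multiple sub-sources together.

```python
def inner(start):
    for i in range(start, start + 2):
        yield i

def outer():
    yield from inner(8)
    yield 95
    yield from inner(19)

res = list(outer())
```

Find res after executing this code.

Step 1: outer() delegates to inner(8):
  yield 8
  yield 9
Step 2: yield 95
Step 3: Delegates to inner(19):
  yield 19
  yield 20
Therefore res = [8, 9, 95, 19, 20].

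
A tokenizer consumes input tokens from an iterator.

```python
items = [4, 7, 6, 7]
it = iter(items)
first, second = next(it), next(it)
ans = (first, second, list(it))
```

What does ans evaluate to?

Step 1: Create iterator over [4, 7, 6, 7].
Step 2: first = 4, second = 7.
Step 3: Remaining elements: [6, 7].
Therefore ans = (4, 7, [6, 7]).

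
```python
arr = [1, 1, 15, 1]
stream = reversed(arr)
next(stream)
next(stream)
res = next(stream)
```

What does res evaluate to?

Step 1: reversed([1, 1, 15, 1]) gives iterator: [1, 15, 1, 1].
Step 2: First next() = 1, second next() = 15.
Step 3: Third next() = 1.
Therefore res = 1.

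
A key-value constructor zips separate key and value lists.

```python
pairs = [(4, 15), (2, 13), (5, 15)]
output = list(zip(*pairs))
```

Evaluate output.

Step 1: zip(*pairs) transposes: unzips [(4, 15), (2, 13), (5, 15)] into separate sequences.
Step 2: First elements: (4, 2, 5), second elements: (15, 13, 15).
Therefore output = [(4, 2, 5), (15, 13, 15)].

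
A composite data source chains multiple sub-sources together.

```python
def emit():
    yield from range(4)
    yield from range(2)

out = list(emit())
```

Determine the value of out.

Step 1: Trace yields in order:
  yield 0
  yield 1
  yield 2
  yield 3
  yield 0
  yield 1
Therefore out = [0, 1, 2, 3, 0, 1].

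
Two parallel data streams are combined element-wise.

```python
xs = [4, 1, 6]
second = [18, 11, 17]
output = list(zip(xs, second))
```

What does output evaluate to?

Step 1: zip pairs elements at same index:
  Index 0: (4, 18)
  Index 1: (1, 11)
  Index 2: (6, 17)
Therefore output = [(4, 18), (1, 11), (6, 17)].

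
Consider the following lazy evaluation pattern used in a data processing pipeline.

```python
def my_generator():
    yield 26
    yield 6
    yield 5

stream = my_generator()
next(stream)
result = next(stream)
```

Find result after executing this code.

Step 1: my_generator() creates a generator.
Step 2: next(stream) yields 26 (consumed and discarded).
Step 3: next(stream) yields 6, assigned to result.
Therefore result = 6.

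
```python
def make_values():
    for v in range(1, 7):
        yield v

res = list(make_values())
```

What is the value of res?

Step 1: The generator yields each value from range(1, 7).
Step 2: list() consumes all yields: [1, 2, 3, 4, 5, 6].
Therefore res = [1, 2, 3, 4, 5, 6].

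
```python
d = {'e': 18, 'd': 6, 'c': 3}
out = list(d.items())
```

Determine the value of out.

Step 1: d.items() returns (key, value) pairs in insertion order.
Therefore out = [('e', 18), ('d', 6), ('c', 3)].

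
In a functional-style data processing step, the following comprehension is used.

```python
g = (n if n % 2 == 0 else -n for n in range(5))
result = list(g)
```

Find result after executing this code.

Step 1: For each n in range(5), yield n if even, else -n:
  n=0: even, yield 0
  n=1: odd, yield -1
  n=2: even, yield 2
  n=3: odd, yield -3
  n=4: even, yield 4
Therefore result = [0, -1, 2, -3, 4].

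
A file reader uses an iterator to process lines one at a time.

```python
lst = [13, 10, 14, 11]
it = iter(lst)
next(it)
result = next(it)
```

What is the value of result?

Step 1: Create iterator over [13, 10, 14, 11].
Step 2: next() consumes 13.
Step 3: next() returns 10.
Therefore result = 10.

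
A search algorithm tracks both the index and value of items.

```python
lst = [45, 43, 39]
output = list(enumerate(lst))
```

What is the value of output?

Step 1: enumerate pairs each element with its index:
  (0, 45)
  (1, 43)
  (2, 39)
Therefore output = [(0, 45), (1, 43), (2, 39)].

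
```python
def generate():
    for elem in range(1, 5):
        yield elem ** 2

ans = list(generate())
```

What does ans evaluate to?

Step 1: For each elem in range(1, 5), yield elem**2:
  elem=1: yield 1**2 = 1
  elem=2: yield 2**2 = 4
  elem=3: yield 3**2 = 9
  elem=4: yield 4**2 = 16
Therefore ans = [1, 4, 9, 16].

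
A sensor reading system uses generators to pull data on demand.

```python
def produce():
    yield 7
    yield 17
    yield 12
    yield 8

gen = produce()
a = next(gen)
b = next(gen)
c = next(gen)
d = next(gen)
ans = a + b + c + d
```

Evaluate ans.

Step 1: Create generator and consume all values:
  a = next(gen) = 7
  b = next(gen) = 17
  c = next(gen) = 12
  d = next(gen) = 8
Step 2: ans = 7 + 17 + 12 + 8 = 44.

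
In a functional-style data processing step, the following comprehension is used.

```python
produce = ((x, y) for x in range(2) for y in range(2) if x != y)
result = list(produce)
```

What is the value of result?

Step 1: Nested generator over range(2) x range(2) where x != y:
  (0, 0): excluded (x == y)
  (0, 1): included
  (1, 0): included
  (1, 1): excluded (x == y)
Therefore result = [(0, 1), (1, 0)].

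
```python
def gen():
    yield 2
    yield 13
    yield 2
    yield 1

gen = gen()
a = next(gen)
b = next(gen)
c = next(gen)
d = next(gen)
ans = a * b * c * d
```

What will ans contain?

Step 1: Create generator and consume all values:
  a = next(gen) = 2
  b = next(gen) = 13
  c = next(gen) = 2
  d = next(gen) = 1
Step 2: ans = 2 * 13 * 2 * 1 = 52.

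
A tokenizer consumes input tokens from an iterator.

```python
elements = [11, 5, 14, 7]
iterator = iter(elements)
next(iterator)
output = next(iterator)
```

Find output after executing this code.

Step 1: Create iterator over [11, 5, 14, 7].
Step 2: next() consumes 11.
Step 3: next() returns 5.
Therefore output = 5.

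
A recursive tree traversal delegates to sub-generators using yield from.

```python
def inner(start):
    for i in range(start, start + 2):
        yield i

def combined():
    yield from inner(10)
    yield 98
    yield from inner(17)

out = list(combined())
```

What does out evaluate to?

Step 1: combined() delegates to inner(10):
  yield 10
  yield 11
Step 2: yield 98
Step 3: Delegates to inner(17):
  yield 17
  yield 18
Therefore out = [10, 11, 98, 17, 18].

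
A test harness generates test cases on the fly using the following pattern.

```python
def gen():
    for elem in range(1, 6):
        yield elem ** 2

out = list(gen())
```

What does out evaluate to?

Step 1: For each elem in range(1, 6), yield elem**2:
  elem=1: yield 1**2 = 1
  elem=2: yield 2**2 = 4
  elem=3: yield 3**2 = 9
  elem=4: yield 4**2 = 16
  elem=5: yield 5**2 = 25
Therefore out = [1, 4, 9, 16, 25].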